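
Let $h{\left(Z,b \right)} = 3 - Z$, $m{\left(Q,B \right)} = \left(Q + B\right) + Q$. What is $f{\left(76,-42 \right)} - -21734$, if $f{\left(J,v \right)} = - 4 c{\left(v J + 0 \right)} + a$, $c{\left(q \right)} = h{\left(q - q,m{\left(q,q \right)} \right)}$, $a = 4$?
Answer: $21726$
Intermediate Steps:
$m{\left(Q,B \right)} = B + 2 Q$ ($m{\left(Q,B \right)} = \left(B + Q\right) + Q = B + 2 Q$)
$c{\left(q \right)} = 3$ ($c{\left(q \right)} = 3 - \left(q - q\right) = 3 - 0 = 3 + 0 = 3$)
$f{\left(J,v \right)} = -8$ ($f{\left(J,v \right)} = \left(-4\right) 3 + 4 = -12 + 4 = -8$)
$f{\left(76,-42 \right)} - -21734 = -8 - -21734 = -8 + 21734 = 21726$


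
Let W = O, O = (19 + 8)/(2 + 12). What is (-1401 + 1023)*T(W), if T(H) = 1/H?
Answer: -196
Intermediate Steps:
O = 27/14 ≈ 1.9286
W = 27/14 ≈ 1.9286
(-1401 + 1023)*T(W) = (-1401 + 1023)/(27/14) = -378*14/27 = -196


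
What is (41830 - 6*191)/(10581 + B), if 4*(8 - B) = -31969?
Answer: 162736/74325 ≈ 2.1895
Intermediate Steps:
B = 32001/4 (B = 8 - ¼*(-31969) = 8 + 31969/4 = 32001/4 ≈ 8000.3)
(41830 - 6*191)/(10581 + B) = (41830 - 6*191)/(10581 + 32001/4) = (41830 - 1146)/(74325/4) = 40684*(4/74325) = 162736/74325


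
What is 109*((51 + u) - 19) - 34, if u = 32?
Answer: 6942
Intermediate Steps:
109*((51 + u) - 19) - 34 = 109*((51 + 32) - 19) - 34 = 109*(83 - 19) - 34 = 109*64 - 34 = 6976 - 34 = 6942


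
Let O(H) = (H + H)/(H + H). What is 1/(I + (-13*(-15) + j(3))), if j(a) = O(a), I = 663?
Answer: 1/859 ≈ 0.0011641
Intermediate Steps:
O(H) = 1 (O(H) = (2*H)/((2*H)) = (2*H)*(1/(2*H)) = 1)
j(a) = 1
1/(I + (-13*(-15) + j(3))) = 1/(663 + (-13*(-15) + 1)) = 1/(663 + (195 + 1)) = 1/(663 + 196) = 1/859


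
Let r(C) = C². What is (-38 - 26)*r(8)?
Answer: -4096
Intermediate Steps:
(-38 - 26)*r(8) = (-38 - 26)*8² = -64*64 = -4096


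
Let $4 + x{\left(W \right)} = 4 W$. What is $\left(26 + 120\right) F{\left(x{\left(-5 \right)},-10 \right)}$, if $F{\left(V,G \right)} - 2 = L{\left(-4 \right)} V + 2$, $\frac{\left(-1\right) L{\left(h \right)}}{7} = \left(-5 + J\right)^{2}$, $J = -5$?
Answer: $2453384$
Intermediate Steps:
$L{\left(h \right)} = -700$ ($L{\left(h \right)} = - 7 \left(-5 - 5\right)^{2} = - 7 \left(-10\right)^{2} = \left(-7\right) 100 = -700$)
$x{\left(W \right)} = -4 + 4 W$
$F{\left(V,G \right)} = 4 - 700 V$ ($F{\left(V,G \right)} = 2 - \left(-2 + 700 V\right) = 4 - 700 V$)
$\left(26 + 120\right) F{\left(x{\left(-5 \right)},-10 \right)} = \left(26 + 120\right) \left(4 - 700 \left(-4 + 4 \left(-5\right)\right)\right) = 146 \left(4 - 700 \left(-4 - 20\right)\right) = 146 \left(4 - -16800\right) = 146 \left(4 + 16800\right) = 146 \cdot 16804 = 2453384$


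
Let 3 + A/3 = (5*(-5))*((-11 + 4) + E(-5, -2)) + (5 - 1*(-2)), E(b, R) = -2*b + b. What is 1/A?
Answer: 1/162 ≈ 0.0061728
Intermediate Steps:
E(b, R) = -b
A = 162 (A = -9 + 3*((5*(-5))*((-11 + 4) - 1*(-5)) + (5 - 1*(-2))) = -9 + 3*(-25*(-7 + 5) + (5 + 2)) = -9 + 3*(-25*(-2) + 7) = -9 + 3*(50 + 7) = -9 + 3*57 = -9 + 171 = 162)
1/A = 1/162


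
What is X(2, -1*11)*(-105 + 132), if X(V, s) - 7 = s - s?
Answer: 189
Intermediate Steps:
X(V, s) = 7 (X(V, s) = 7 + (s - s) = 7 + 0 = 7)
X(2, -1*11)*(-105 + 132) = 7*(-105 + 132) = 7*27 = 189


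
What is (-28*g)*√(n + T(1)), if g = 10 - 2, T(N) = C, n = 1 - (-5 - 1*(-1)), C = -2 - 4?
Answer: -224*I ≈ -224.0*I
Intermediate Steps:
C = -6
n = 5 (n = 1 - (-5 + 1) = 1 - 1*(-4) = 1 + 4 = 5)
T(N) = -6
g = 8
(-28*g)*√(n + T(1)) = (-28*8)*√(5 - 6) = -224*I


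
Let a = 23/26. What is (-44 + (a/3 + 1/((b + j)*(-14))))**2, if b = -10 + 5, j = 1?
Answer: 9103640569/4769856 ≈ 1908.6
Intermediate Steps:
b = -5
a = 23/26 (a = 23*(1/26) = 23/26 ≈ 0.88461)
(-44 + (a/3 + 1/((b + j)*(-14))))**2 = (-44 + ((23/26)/3 + 1/((-5 + 1)*(-14))))**2 = (-44 + ((23/26)*(1/3) - 1/14/(-4)))**2 = (-44 + (23/78 - 1/4*(-1/14)))**2 = (-44 + (23/78 + 1/56))**2 = (-44 + 683/2184)**2 = (-95413/2184)**2 = 9103640569/4769856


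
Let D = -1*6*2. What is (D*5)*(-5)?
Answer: 300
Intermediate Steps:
D = -12 (D = -6*2 = -12)
(D*5)*(-5) = -12*5*(-5) = -60*(-5) = 300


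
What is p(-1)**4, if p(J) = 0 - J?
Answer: 1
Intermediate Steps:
p(J) = -J
p(-1)**4 = (-1*(-1))**4 = 1**4 = 1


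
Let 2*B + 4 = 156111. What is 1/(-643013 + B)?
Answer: -2/1129919 ≈ -1.7700e-6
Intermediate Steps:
B = 156107/2 (B = -2 + (½)*156111 = -2 + 156111/2 = 156107/2 ≈ 78054.)
1/(-643013 + B) = 1/(-643013 + 156107/2) = 1/(-1129919/2) = -2/1129919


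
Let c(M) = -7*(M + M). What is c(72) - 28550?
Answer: -29558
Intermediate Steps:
c(M) = -14*M
c(72) - 28550 = -14*72 - 28550 = -1008 - 28550 = -29558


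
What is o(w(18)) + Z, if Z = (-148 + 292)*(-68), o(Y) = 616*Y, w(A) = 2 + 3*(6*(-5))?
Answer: -64000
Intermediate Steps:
w(A) = -88 (w(A) = 2 + 3*(-30) = 2 - 90 = -88)
Z = -9792 (Z = 144*(-68) = -9792)
o(w(18)) + Z = 616*(-88) - 9792 = -54208 - 9792 = -64000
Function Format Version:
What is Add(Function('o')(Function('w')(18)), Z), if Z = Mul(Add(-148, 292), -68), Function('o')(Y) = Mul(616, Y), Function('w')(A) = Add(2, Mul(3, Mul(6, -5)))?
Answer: -64000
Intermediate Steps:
Function('w')(A) = -88 (Function('w')(A) = Add(2, Mul(3, -30)) = Add(2, -90) = -88)
Z = -9792 (Z = Mul(144, -68) = -9792)
Add(Function('o')(Function('w')(18)), Z) = Add(Mul(616, -88), -9792) = Add(-54208, -9792) = -64000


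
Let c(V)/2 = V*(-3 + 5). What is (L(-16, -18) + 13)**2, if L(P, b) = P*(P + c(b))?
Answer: 2019241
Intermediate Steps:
c(V) = 4*V (c(V) = 2*(V*(-3 + 5)) = 2*(V*2) = 2*(2*V) = 4*V)
L(P, b) = P*(P + 4*b)
(L(-16, -18) + 13)**2 = (-16*(-16 + 4*(-18)) + 13)**2 = (-16*(-16 - 72) + 13)**2 = (-16*(-88) + 13)**2 = (1408 + 13)**2 = 1421**2 = 2019241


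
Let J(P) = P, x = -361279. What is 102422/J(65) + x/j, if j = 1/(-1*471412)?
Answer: 11070231739042/65 ≈ 1.7031e+11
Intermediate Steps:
j = -1/471412 (j = 1/(-471412) = -1/471412 ≈ -2.1213e-6)
102422/J(65) + x/j = 102422/65 - 361279/(-1/471412) = 102422*(1/65) - 361279*(-471412) = 102422/65 + 170311255948 = 11070231739042/65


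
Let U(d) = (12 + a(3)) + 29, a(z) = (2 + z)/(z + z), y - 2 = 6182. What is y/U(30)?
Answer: 37104/251 ≈ 147.82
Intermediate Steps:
y = 6184 (y = 2 + 6182 = 6184)
a(z) = (2 + z)/(2*z) (a(z) = (2 + z)/((2*z)) = (2 + z)*(1/(2*z)) = (2 + z)/(2*z))
U(d) = 251/6 (U(d) = (12 + (1/2)*(2 + 3)/3) + 29 = (12 + (1/2)*(1/3)*5) + 29 = (12 + 5/6) + 29 = 77/6 + 29 = 251/6)
y/U(30) = 6184/(251/6) = 6184*(6/251) = 37104/251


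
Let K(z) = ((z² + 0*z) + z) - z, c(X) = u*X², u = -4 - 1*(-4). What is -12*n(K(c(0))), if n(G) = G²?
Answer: 0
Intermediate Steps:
u = 0 (u = -4 + 4 = 0)
c(X) = 0 (c(X) = 0*X² = 0)
K(z) = z² (K(z) = ((z² + 0) + z) - z = (z² + z) - z = (z + z²) - z = z²)
-12*n(K(c(0))) = -12*(0²)² = -12*0² = -12*0 = 0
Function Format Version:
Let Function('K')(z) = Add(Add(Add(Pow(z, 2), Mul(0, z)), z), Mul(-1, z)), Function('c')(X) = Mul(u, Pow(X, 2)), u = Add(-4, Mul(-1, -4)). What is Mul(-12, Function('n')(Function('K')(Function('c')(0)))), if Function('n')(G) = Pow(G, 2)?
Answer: 0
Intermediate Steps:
u = 0 (u = Add(-4, 4) = 0)
Function('c')(X) = 0 (Function('c')(X) = Mul(0, Pow(X, 2)) = 0)
Function('K')(z) = Pow(z, 2) (Function('K')(z) = Add(Add(Add(Pow(z, 2), 0), z), Mul(-1, z)) = Add(Add(Pow(z, 2), z), Mul(-1, z)) = Add(Add(z, Pow(z, 2)), Mul(-1, z)) = Pow(z, 2))
Mul(-12, Function('n')(Function('K')(Function('c')(0)))) = Mul(-12, Pow(Pow(0, 2), 2)) = Mul(-12, Pow(0, 2)) = Mul(-12, 0) = 0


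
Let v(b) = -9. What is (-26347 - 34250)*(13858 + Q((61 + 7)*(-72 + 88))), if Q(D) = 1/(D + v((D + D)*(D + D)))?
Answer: -906093791451/1079 ≈ -8.3975e+8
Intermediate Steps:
Q(D) = 1/(-9 + D) (Q(D) = 1/(D - 9) = 1/(-9 + D))
(-26347 - 34250)*(13858 + Q((61 + 7)*(-72 + 88))) = (-26347 - 34250)*(13858 + 1/(-9 + (61 + 7)*(-72 + 88))) = -60597*(13858 + 1/(-9 + 68*16)) = -60597*(13858 + 1/(-9 + 1088)) = -60597*(13858 + 1/1079) = -60597*14952783/1079 = -906093791451/1079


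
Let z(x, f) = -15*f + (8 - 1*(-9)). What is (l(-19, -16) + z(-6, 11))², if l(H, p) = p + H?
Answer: 33489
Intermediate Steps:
z(x, f) = 17 - 15*f (z(x, f) = -15*f + (8 + 9) = -15*f + 17 = 17 - 15*f)
l(H, p) = H + p
(l(-19, -16) + z(-6, 11))² = ((-19 - 16) + (17 - 15*11))² = (-35 + (17 - 165))² = (-35 - 148)² = (-183)² = 33489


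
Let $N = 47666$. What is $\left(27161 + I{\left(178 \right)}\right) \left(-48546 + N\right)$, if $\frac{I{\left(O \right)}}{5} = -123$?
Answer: $-23360480$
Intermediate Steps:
$I{\left(O \right)} = -615$ ($I{\left(O \right)} = 5 \left(-123\right) = -615$)
$\left(27161 + I{\left(178 \right)}\right) \left(-48546 + N\right) = \left(27161 - 615\right) \left(-48546 + 47666\right) = 26546 \left(-880\right) = -23360480$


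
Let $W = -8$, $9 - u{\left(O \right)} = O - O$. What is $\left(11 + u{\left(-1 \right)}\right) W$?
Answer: $-160$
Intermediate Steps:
$u{\left(O \right)} = 9$ ($u{\left(O \right)} = 9 - \left(O - O\right) = 9 - 0 = 9 + 0 = 9$)
$\left(11 + u{\left(-1 \right)}\right) W = \left(11 + 9\right) \left(-8\right) = 20 \left(-8\right) = -160$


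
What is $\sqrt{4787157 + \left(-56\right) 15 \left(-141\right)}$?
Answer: $\sqrt{4905597} \approx 2214.9$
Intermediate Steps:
$\sqrt{4787157 + \left(-56\right) 15 \left(-141\right)} = \sqrt{4787157 - -118440} = \sqrt{4787157 + 118440} = \sqrt{4905597}$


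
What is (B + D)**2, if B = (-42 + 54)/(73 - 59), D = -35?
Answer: 57121/49 ≈ 1165.7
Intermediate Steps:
B = 6/7 (B = 12/14 = 12*(1/14) = 6/7 ≈ 0.85714)
(B + D)**2 = (6/7 - 35)**2 = (-239/7)**2 = 57121/49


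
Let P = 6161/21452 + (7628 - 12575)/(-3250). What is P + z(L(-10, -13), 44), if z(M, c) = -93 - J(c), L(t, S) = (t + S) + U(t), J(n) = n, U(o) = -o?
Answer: -4712678353/34859500 ≈ -135.19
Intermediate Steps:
L(t, S) = S (L(t, S) = (t + S) - t = (S + t) - t = S)
z(M, c) = -93 - c
P = 63073147/34859500 (P = 6161*(1/21452) - 4947*(-1/3250) = 6161/21452 + 4947/3250 = 63073147/34859500 ≈ 1.8094)
P + z(L(-10, -13), 44) = 63073147/34859500 + (-93 - 1*44) = 63073147/34859500 + (-93 - 44) = 63073147/34859500 - 137 = -4712678353/34859500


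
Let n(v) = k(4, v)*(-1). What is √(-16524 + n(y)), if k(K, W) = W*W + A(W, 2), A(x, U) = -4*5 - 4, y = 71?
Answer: I*√21541 ≈ 146.77*I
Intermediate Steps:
A(x, U) = -24 (A(x, U) = -20 - 4 = -24)
k(K, W) = -24 + W² (k(K, W) = W*W - 24 = W² - 24 = -24 + W²)
n(v) = 24 - v² (n(v) = (-24 + v²)*(-1) = 24 - v²)
√(-16524 + n(y)) = √(-16524 + (24 - 1*71²)) = √(-16524 + (24 - 1*5041)) = √(-16524 + (24 - 5041)) = √(-16524 - 5017) = √(-21541) = I*√21541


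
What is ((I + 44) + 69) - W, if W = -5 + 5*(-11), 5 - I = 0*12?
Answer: 178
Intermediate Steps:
I = 5 (I = 5 - 0*12 = 5 - 1*0 = 5 + 0 = 5)
W = -60 (W = -5 - 55 = -60)
((I + 44) + 69) - W = ((5 + 44) + 69) - 1*(-60) = (49 + 69) + 60 = 118 + 60 = 178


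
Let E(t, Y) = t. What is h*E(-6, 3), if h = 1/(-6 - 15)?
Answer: 2/7 ≈ 0.28571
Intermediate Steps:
h = -1/21 (h = 1/(-21) = -1/21 ≈ -0.047619)
h*E(-6, 3) = -1/21*(-6) = 2/7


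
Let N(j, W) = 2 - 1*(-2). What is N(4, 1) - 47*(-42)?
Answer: 1978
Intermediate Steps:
N(j, W) = 4 (N(j, W) = 2 + 2 = 4)
N(4, 1) - 47*(-42) = 4 - 47*(-42) = 4 + 1974 = 1978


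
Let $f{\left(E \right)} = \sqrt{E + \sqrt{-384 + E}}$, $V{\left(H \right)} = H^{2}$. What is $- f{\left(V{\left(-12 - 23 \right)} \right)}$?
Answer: $- \sqrt{1254} \approx -35.412$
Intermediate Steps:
$- f{\left(V{\left(-12 - 23 \right)} \right)} = - \sqrt{\left(-12 - 23\right)^{2} + \sqrt{-384 + \left(-12 - 23\right)^{2}}} = - \sqrt{\left(-35\right)^{2} + \sqrt{-384 + \left(-35\right)^{2}}} = - \sqrt{1225 + \sqrt{-384 + 1225}} = - \sqrt{1225 + \sqrt{841}} = - \sqrt{1225 + 29} = - \sqrt{1254}$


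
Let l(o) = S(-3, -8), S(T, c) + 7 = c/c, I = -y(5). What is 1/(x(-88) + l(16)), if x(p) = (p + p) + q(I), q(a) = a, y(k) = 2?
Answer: -1/184 ≈ -0.0054348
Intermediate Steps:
I = -2 (I = -1*2 = -2)
S(T, c) = -6 (S(T, c) = -7 + c/c = -7 + 1 = -6)
l(o) = -6
x(p) = -2 + 2*p (x(p) = (p + p) - 2 = 2*p - 2 = -2 + 2*p)
1/(x(-88) + l(16)) = 1/((-2 + 2*(-88)) - 6) = 1/((-2 - 176) - 6) = 1/(-178 - 6) = 1/(-184) = -1/184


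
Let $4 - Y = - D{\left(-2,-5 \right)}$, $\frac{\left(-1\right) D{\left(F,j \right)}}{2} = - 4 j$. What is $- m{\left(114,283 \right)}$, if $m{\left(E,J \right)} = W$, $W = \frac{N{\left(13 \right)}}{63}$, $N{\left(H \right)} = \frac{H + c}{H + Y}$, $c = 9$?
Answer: $\frac{22}{1449} \approx 0.015183$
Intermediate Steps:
$D{\left(F,j \right)} = 8 j$ ($D{\left(F,j \right)} = - 2 \left(- 4 j\right) = 8 j$)
$Y = -36$ ($Y = 4 - - 8 \left(-5\right) = 4 - \left(-1\right) \left(-40\right) = 4 - 40 = -36$)
$N{\left(H \right)} = \frac{9 + H}{-36 + H}$ ($N{\left(H \right)} = \frac{H + 9}{H - 36} = \frac{9 + H}{-36 + H}$)
$W = - \frac{22}{1449}$ ($W = \frac{\frac{1}{-36 + 13} \left(9 + 13\right)}{63} = \frac{1}{-23} \cdot 22 \cdot \frac{1}{63} = \left(- \frac{1}{23}\right) 22 \cdot \frac{1}{63} = \left(- \frac{22}{23}\right) \frac{1}{63} = - \frac{22}{1449} \approx -0.015183$)
$m{\left(E,J \right)} = - \frac{22}{1449}$
$- m{\left(114,283 \right)} = \left(-1\right) \left(- \frac{22}{1449}\right) = \frac{22}{1449}$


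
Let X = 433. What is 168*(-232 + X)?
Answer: 33768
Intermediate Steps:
168*(-232 + X) = 168*(-232 + 433) = 168*201 = 33768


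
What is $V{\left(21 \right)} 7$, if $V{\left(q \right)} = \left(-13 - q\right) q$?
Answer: $-4998$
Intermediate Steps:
$V{\left(q \right)} = q \left(-13 - q\right)$
$V{\left(21 \right)} 7 = \left(-1\right) 21 \left(13 + 21\right) 7 = \left(-1\right) 21 \cdot 34 \cdot 7 = \left(-714\right) 7 = -4998$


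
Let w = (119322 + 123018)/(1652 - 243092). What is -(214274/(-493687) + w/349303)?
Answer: 301184515314321/693924113047864 ≈ 0.43403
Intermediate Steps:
w = -4039/4024 (w = 242340/(-241440) = 242340*(-1/241440) = -4039/4024 ≈ -1.0037)
-(214274/(-493687) + w/349303) = -(214274/(-493687) - 4039/4024/349303) = -(214274*(-1/493687) - 4039/4024*1/349303) = -(-214274/493687 - 4039/1405595272) = -1*(-301184515314321/693924113047864) = 301184515314321/693924113047864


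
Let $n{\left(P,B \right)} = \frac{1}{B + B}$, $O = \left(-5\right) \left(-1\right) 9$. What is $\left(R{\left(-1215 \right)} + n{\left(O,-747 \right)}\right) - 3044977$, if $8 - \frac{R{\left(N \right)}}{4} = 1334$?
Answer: $- \frac{4557119815}{1494} \approx -3.0503 \cdot 10^{6}$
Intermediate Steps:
$R{\left(N \right)} = -5304$ ($R{\left(N \right)} = 32 - 5336 = -5304$)
$O = 45$ ($O = 5 \cdot 9 = 45$)
$n{\left(P,B \right)} = \frac{1}{2 B}$
$\left(R{\left(-1215 \right)} + n{\left(O,-747 \right)}\right) - 3044977 = \left(-5304 + \frac{1}{2 \left(-747\right)}\right) - 3044977 = \left(-5304 + \frac{1}{2} \left(- \frac{1}{747}\right)\right) - 3044977 = \left(-5304 - \frac{1}{1494}\right) - 3044977 = - \frac{7924177}{1494} - 3044977 = - \frac{4557119815}{1494}$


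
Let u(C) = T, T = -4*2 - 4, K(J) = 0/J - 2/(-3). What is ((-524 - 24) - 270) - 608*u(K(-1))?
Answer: 6478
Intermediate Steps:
K(J) = 2/3 (K(J) = 0 - 2*(-1/3) = 0 + 2/3 = 2/3)
T = -12 (T = -8 - 4 = -12)
u(C) = -12
((-524 - 24) - 270) - 608*u(K(-1)) = ((-524 - 24) - 270) - 608*(-12) = (-548 - 270) + 7296 = -818 + 7296 = 6478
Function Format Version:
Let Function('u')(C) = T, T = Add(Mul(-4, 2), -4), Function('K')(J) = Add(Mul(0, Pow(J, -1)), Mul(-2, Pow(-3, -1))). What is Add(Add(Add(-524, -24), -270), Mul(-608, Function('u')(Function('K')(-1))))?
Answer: 6478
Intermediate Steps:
Function('K')(J) = Rational(2, 3) (Function('K')(J) = Add(0, Mul(-2, Rational(-1, 3))) = Add(0, Rational(2, 3)) = Rational(2, 3))
T = -12 (T = Add(-8, -4) = -12)
Function('u')(C) = -12
Add(Add(Add(-524, -24), -270), Mul(-608, Function('u')(Function('K')(-1)))) = Add(Add(Add(-524, -24), -270), Mul(-608, -12)) = Add(Add(-548, -270), 7296) = Add(-818, 7296) = 6478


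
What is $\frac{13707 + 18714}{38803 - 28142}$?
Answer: $\frac{32421}{10661} \approx 3.0411$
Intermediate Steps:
$\frac{13707 + 18714}{38803 - 28142} = \frac{32421}{10661}$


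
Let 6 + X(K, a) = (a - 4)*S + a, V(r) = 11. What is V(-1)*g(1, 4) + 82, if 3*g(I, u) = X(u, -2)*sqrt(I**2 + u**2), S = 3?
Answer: 82 - 286*sqrt(17)/3 ≈ -311.07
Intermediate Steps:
X(K, a) = -18 + 4*a (X(K, a) = -6 + ((a - 4)*3 + a) = -6 + ((-4 + a)*3 + a) = -6 + ((-12 + 3*a) + a) = -6 + (-12 + 4*a) = -18 + 4*a)
g(I, u) = -26*sqrt(I**2 + u**2)/3 (g(I, u) = ((-18 + 4*(-2))*sqrt(I**2 + u**2))/3 = ((-18 - 8)*sqrt(I**2 + u**2))/3 = (-26*sqrt(I**2 + u**2))/3 = -26*sqrt(I**2 + u**2)/3)
V(-1)*g(1, 4) + 82 = 11*(-26*sqrt(1**2 + 4**2)/3) + 82 = 11*(-26*sqrt(1 + 16)/3) + 82 = 11*(-26*sqrt(17)/3) + 82 = -286*sqrt(17)/3 + 82 = 82 - 286*sqrt(17)/3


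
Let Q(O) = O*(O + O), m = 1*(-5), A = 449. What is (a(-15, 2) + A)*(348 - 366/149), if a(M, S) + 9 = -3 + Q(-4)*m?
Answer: 14261622/149 ≈ 95716.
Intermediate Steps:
m = -5
Q(O) = 2*O**2 (Q(O) = O*(2*O) = 2*O**2)
a(M, S) = -172 (a(M, S) = -9 + (-3 + (2*(-4)**2)*(-5)) = -9 + (-3 + (2*16)*(-5)) = -9 + (-3 + 32*(-5)) = -9 + (-3 - 160) = -9 - 163 = -172)
(a(-15, 2) + A)*(348 - 366/149) = (-172 + 449)*(348 - 366/149) = 277*(348 - 366*1/149) = 277*(348 - 366/149) = 277*(51486/149) = 14261622/149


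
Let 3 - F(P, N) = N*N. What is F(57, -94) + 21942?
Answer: 13109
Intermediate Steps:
F(P, N) = 3 - N**2 (F(P, N) = 3 - N*N = 3 - N**2)
F(57, -94) + 21942 = (3 - 1*(-94)**2) + 21942 = (3 - 1*8836) + 21942 = (3 - 8836) + 21942 = -8833 + 21942 = 13109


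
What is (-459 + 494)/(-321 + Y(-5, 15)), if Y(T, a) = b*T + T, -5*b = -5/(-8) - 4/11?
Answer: -88/819 ≈ -0.10745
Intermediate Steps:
b = -23/440 (b = -(-5/(-8) - 4/11)/5 = -(-5*(-1/8) - 4*1/11)/5 = -(5/8 - 4/11)/5 = -1/5*23/88 = -23/440 ≈ -0.052273)
Y(T, a) = 417*T/440 (Y(T, a) = -23*T/440 + T = 417*T/440)
(-459 + 494)/(-321 + Y(-5, 15)) = (-459 + 494)/(-321 + (417/440)*(-5)) = 35/(-321 - 417/88) = 35/(-28665/88) = 35*(-88/28665) = -88/819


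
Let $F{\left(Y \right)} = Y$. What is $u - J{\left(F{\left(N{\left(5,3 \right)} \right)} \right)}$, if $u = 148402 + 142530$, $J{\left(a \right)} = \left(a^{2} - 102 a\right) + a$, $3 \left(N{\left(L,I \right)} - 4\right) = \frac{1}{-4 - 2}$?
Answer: $\frac{94386005}{324} \approx 2.9132 \cdot 10^{5}$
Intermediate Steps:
$N{\left(L,I \right)} = \frac{71}{18}$ ($N{\left(L,I \right)} = 4 + \frac{1}{3 \left(-4 - 2\right)} = 4 + \frac{1}{3 \left(-6\right)} = 4 + \frac{1}{3} \left(- \frac{1}{6}\right) = 4 - \frac{1}{18} = \frac{71}{18}$)
$J{\left(a \right)} = a^{2} - 101 a$
$u = 290932$
$u - J{\left(F{\left(N{\left(5,3 \right)} \right)} \right)} = 290932 - \frac{71 \left(-101 + \frac{71}{18}\right)}{18} = 290932 - \frac{71}{18} \left(- \frac{1747}{18}\right) = 290932 - - \frac{124037}{324} = 290932 + \frac{124037}{324} = \frac{94386005}{324}$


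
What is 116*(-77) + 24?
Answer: -8908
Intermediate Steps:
116*(-77) + 24 = -8932 + 24 = -8908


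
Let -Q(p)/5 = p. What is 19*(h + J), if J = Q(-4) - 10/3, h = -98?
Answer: -4636/3 ≈ -1545.3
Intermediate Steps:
Q(p) = -5*p
J = 50/3 (J = -5*(-4) - 10/3 = 20 - 10/3 = 50/3 ≈ 16.667)
19*(h + J) = 19*(-98 + 50/3) = 19*(-244/3) = -4636/3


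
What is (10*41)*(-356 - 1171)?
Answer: -626070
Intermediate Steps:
(10*41)*(-356 - 1171) = 410*(-1527) = -626070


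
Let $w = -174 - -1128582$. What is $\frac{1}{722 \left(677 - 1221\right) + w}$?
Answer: $\frac{1}{735640} \approx 1.3594 \cdot 10^{-6}$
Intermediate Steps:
$w = 1128408$ ($w = -174 + 1128582 = 1128408$)
$\frac{1}{722 \left(677 - 1221\right) + w} = \frac{1}{722 \left(677 - 1221\right) + 1128408} = \frac{1}{722 \left(-544\right) + 1128408} = \frac{1}{-392768 + 1128408} = \frac{1}{735640}$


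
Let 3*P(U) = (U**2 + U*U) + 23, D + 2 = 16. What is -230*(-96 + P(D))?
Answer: -29210/3 ≈ -9736.7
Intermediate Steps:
D = 14 (D = -2 + 16 = 14)
P(U) = 23/3 + 2*U**2/3 (P(U) = ((U**2 + U*U) + 23)/3 = ((U**2 + U**2) + 23)/3 = (2*U**2 + 23)/3 = (23 + 2*U**2)/3 = 23/3 + 2*U**2/3)
-230*(-96 + P(D)) = -230*(-96 + (23/3 + (2/3)*14**2)) = -230*(-96 + (23/3 + (2/3)*196)) = -230*(-96 + (23/3 + 392/3)) = -230*(-96 + 415/3) = -230*127/3 = -29210/3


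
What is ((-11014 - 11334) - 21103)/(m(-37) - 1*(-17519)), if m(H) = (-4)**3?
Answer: -43451/17455 ≈ -2.4893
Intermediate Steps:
m(H) = -64
((-11014 - 11334) - 21103)/(m(-37) - 1*(-17519)) = ((-11014 - 11334) - 21103)/(-64 - 1*(-17519)) = (-22348 - 21103)/(-64 + 17519) = -43451/17455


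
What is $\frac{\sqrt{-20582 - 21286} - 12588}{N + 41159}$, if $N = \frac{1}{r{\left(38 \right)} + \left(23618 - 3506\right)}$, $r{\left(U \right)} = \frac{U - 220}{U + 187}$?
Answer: $- \frac{56960926584}{186245216087} + \frac{27150108 i \sqrt{1163}}{186245216087} \approx -0.30584 + 0.0049714 i$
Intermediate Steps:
$r{\left(U \right)} = \frac{-220 + U}{187 + U}$
$N = \frac{225}{4525018}$ ($N = \frac{1}{\frac{-220 + 38}{187 + 38} + \left(23618 - 3506\right)} = \frac{1}{\frac{1}{225} \left(-182\right) + \left(23618 - 3506\right)} = \frac{1}{\frac{1}{225} \left(-182\right) + 20112} = \frac{1}{- \frac{182}{225} + 20112} = \frac{1}{\frac{4525018}{225}} = \frac{225}{4525018} \approx 4.9724 \cdot 10^{-5}$)
$\frac{\sqrt{-20582 - 21286} - 12588}{N + 41159} = \frac{\sqrt{-20582 - 21286} - 12588}{\frac{225}{4525018} + 41159} = \frac{\sqrt{-41868} - 12588}{\frac{186245216087}{4525018}} = \left(6 i \sqrt{1163} - 12588\right) \frac{4525018}{186245216087} = \left(-12588 + 6 i \sqrt{1163}\right) \frac{4525018}{186245216087} = - \frac{56960926584}{186245216087} + \frac{27150108 i \sqrt{1163}}{186245216087}$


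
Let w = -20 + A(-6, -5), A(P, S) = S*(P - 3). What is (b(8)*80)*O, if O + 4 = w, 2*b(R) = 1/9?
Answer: 280/3 ≈ 93.333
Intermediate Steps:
A(P, S) = S*(-3 + P)
b(R) = 1/18 (b(R) = (1/2)/9 = (1/2)*(1/9) = 1/18)
w = 25 (w = -20 - 5*(-3 - 6) = -20 - 5*(-9) = -20 + 45 = 25)
O = 21 (O = -4 + 25 = 21)
(b(8)*80)*O = ((1/18)*80)*21 = (40/9)*21 = 280/3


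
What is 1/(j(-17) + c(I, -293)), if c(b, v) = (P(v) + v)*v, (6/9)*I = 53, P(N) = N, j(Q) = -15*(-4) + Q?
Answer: 1/171741 ≈ 5.8227e-6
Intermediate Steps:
j(Q) = 60 + Q
I = 159/2 (I = (3/2)*53 = 159/2 ≈ 79.500)
c(b, v) = 2*v² (c(b, v) = (v + v)*v = (2*v)*v = 2*v²)
1/(j(-17) + c(I, -293)) = 1/((60 - 17) + 2*(-293)²) = 1/(43 + 2*85849) = 1/(43 + 171698) = 1/171741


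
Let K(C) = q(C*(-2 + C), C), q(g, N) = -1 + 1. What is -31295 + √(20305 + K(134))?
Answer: -31295 + √20305 ≈ -31153.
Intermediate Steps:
q(g, N) = 0
K(C) = 0
-31295 + √(20305 + K(134)) = -31295 + √(20305 + 0) = -31295 + √20305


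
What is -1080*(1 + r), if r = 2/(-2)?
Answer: 0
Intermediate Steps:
r = -1 (r = 2*(-½) = -1)
-1080*(1 + r) = -1080*(1 - 1) = -1080*0 = -540*0 = 0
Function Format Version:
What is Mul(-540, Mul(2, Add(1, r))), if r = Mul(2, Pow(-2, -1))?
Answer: 0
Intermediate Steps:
r = -1 (r = Mul(2, Rational(-1, 2)) = -1)
Mul(-540, Mul(2, Add(1, r))) = Mul(-540, Mul(2, Add(1, -1))) = Mul(-540, Mul(2, 0)) = Mul(-540, 0) = 0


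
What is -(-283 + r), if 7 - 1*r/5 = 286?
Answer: 1678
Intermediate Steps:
r = -1395 (r = 35 - 5*286 = 35 - 1430 = -1395)
-(-283 + r) = -(-283 - 1395) = -1*(-1678) = 1678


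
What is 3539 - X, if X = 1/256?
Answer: 905983/256 ≈ 3539.0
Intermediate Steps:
X = 1/256 ≈ 0.0039063
3539 - X = 3539 - 1*1/256 = 3539 - 1/256 = 905983/256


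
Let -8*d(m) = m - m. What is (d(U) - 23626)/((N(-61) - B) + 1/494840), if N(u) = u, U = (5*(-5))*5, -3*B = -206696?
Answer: 35073269520/102372004357 ≈ 0.34261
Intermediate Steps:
B = 206696/3 (B = -1/3*(-206696) = 206696/3 ≈ 68899.)
U = -125 (U = -25*5 = -125)
d(m) = 0 (d(m) = -(m - m)/8 = -1/8*0 = 0)
(d(U) - 23626)/((N(-61) - B) + 1/494840) = (0 - 23626)/((-61 - 1*206696/3) + 1/494840) = -23626/((-61 - 206696/3) + 1/494840) = -23626/(-206879/3 + 1/494840) = -23626/(-102372004357/1484520) = -23626*(-1484520/102372004357) = 35073269520/102372004357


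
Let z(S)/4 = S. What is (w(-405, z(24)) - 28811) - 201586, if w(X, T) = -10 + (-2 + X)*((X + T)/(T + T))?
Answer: -14704127/64 ≈ -2.2975e+5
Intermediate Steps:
z(S) = 4*S
w(X, T) = -10 + (-2 + X)*(T + X)/(2*T) (w(X, T) = -10 + (-2 + X)*((T + X)/((2*T))) = -10 + (-2 + X)*((T + X)*(1/(2*T))) = -10 + (-2 + X)*((T + X)/(2*T)) = -10 + (-2 + X)*(T + X)/(2*T))
(w(-405, z(24)) - 28811) - 201586 = (((-405)² - 2*(-405) + (4*24)*(-22 - 405))/(2*((4*24))) - 28811) - 201586 = ((½)*(164025 + 810 + 96*(-427))/96 - 28811) - 201586 = ((½)*(1/96)*(164025 + 810 - 40992) - 28811) - 201586 = ((½)*(1/96)*123843 - 28811) - 201586 = (41281/64 - 28811) - 201586 = -1802623/64 - 201586 = -14704127/64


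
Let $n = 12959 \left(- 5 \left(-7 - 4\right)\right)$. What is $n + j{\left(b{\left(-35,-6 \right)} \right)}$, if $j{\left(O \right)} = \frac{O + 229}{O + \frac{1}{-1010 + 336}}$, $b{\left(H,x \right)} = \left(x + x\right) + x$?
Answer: $\frac{8647592871}{12133} \approx 7.1273 \cdot 10^{5}$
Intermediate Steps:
$b{\left(H,x \right)} = 3 x$ ($b{\left(H,x \right)} = 2 x + x = 3 x$)
$n = 712745$ ($n = 12959 \left(\left(-5\right) \left(-11\right)\right) = 12959 \cdot 55 = 712745$)
$j{\left(O \right)} = \frac{229 + O}{- \frac{1}{674} + O}$ ($j{\left(O \right)} = \frac{229 + O}{O + \frac{1}{-674}} = \frac{229 + O}{O - \frac{1}{674}} = \frac{229 + O}{- \frac{1}{674} + O}$)
$n + j{\left(b{\left(-35,-6 \right)} \right)} = 712745 + \frac{674 \left(229 + 3 \left(-6\right)\right)}{-1 + 674 \cdot 3 \left(-6\right)} = 712745 + \frac{674 \left(229 - 18\right)}{-1 + 674 \left(-18\right)} = 712745 + 674 \frac{1}{-1 - 12132} \cdot 211 = 712745 + 674 \frac{1}{-12133} \cdot 211 = 712745 + 674 \left(- \frac{1}{12133}\right) 211 = 712745 - \frac{142214}{12133} = \frac{8647592871}{12133}$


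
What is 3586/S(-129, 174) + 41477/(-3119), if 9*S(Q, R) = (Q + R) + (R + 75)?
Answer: 14744728/152831 ≈ 96.477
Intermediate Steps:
S(Q, R) = 25/3 + Q/9 + 2*R/9 (S(Q, R) = ((Q + R) + (R + 75))/9 = ((Q + R) + (75 + R))/9 = (75 + Q + 2*R)/9 = 25/3 + Q/9 + 2*R/9)
3586/S(-129, 174) + 41477/(-3119) = 3586/(25/3 + (1/9)*(-129) + (2/9)*174) + 41477/(-3119) = 3586/(25/3 - 43/3 + 116/3) + 41477*(-1/3119) = 3586/(98/3) - 41477/3119 = 3586*(3/98) - 41477/3119 = 5379/49 - 41477/3119 = 14744728/152831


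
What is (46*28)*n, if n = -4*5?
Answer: -25760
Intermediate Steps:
n = -20
(46*28)*n = (46*28)*(-20) = 1288*(-20) = -25760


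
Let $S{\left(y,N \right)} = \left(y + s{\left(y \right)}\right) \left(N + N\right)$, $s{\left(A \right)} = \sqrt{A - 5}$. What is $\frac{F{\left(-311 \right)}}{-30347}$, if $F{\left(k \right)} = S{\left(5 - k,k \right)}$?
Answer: $\frac{196552}{30347} + \frac{622 \sqrt{311}}{30347} \approx 6.8383$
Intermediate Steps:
$s{\left(A \right)} = \sqrt{-5 + A}$
$S{\left(y,N \right)} = 2 N \left(y + \sqrt{-5 + y}\right)$ ($S{\left(y,N \right)} = \left(y + \sqrt{-5 + y}\right) \left(N + N\right) = \left(y + \sqrt{-5 + y}\right) 2 N = 2 N \left(y + \sqrt{-5 + y}\right)$)
$F{\left(k \right)} = 2 k \left(5 + \sqrt{- k} - k\right)$ ($F{\left(k \right)} = 2 k \left(\left(5 - k\right) + \sqrt{-5 - \left(-5 + k\right)}\right) = 2 k \left(\left(5 - k\right) + \sqrt{- k}\right) = 2 k \left(5 + \sqrt{- k} - k\right)$)
$\frac{F{\left(-311 \right)}}{-30347} = \frac{2 \left(-311\right) \left(5 + \sqrt{\left(-1\right) \left(-311\right)} - -311\right)}{-30347} = 2 \left(-311\right) \left(5 + \sqrt{311} + 311\right) \left(- \frac{1}{30347}\right) = 2 \left(-311\right) \left(316 + \sqrt{311}\right) \left(- \frac{1}{30347}\right) = \left(-196552 - 622 \sqrt{311}\right) \left(- \frac{1}{30347}\right) = \frac{196552}{30347} + \frac{622 \sqrt{311}}{30347}$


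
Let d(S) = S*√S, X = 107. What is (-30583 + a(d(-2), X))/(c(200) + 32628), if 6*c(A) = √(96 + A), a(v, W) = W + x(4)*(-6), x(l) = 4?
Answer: -4478193000/4790638691 + 45750*√74/4790638691 ≈ -0.93470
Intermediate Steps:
d(S) = S^(3/2)
a(v, W) = -24 + W (a(v, W) = W + 4*(-6) = W - 24 = -24 + W)
c(A) = √(96 + A)/6
(-30583 + a(d(-2), X))/(c(200) + 32628) = (-30583 + (-24 + 107))/(√(96 + 200)/6 + 32628) = (-30583 + 83)/(√296/6 + 32628) = -30500/((2*√74)/6 + 32628) = -30500/(√74/3 + 32628) = -30500/(32628 + √74/3)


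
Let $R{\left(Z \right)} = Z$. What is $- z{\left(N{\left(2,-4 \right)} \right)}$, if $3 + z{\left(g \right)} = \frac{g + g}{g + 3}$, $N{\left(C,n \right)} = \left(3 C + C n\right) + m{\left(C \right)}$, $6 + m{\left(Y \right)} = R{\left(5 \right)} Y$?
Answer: $\frac{11}{5} \approx 2.2$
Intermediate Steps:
$m{\left(Y \right)} = -6 + 5 Y$
$N{\left(C,n \right)} = -6 + 8 C + C n$ ($N{\left(C,n \right)} = \left(3 C + C n\right) + \left(-6 + 5 C\right) = -6 + 8 C + C n$)
$z{\left(g \right)} = -3 + \frac{2 g}{3 + g}$ ($z{\left(g \right)} = -3 + \frac{g + g}{g + 3} = -3 + \frac{2 g}{3 + g}$)
$- z{\left(N{\left(2,-4 \right)} \right)} = - \frac{-9 - \left(-6 + 8 \cdot 2 + 2 \left(-4\right)\right)}{3 + \left(-6 + 8 \cdot 2 + 2 \left(-4\right)\right)} = - \frac{-9 - \left(-6 + 16 - 8\right)}{3 - -2} = - \frac{-9 - 2}{3 + 2} = - \frac{-9 - 2}{5} = - \frac{-11}{5} = \left(-1\right) \left(- \frac{11}{5}\right) = \frac{11}{5}$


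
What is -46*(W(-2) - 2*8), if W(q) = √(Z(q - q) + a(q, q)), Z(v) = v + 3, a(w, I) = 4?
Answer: 736 - 46*√7 ≈ 614.29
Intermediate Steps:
Z(v) = 3 + v
W(q) = √7 (W(q) = √((3 + (q - q)) + 4) = √((3 + 0) + 4) = √(3 + 4) = √7)
-46*(W(-2) - 2*8) = -46*(√7 - 2*8) = -46*(√7 - 16) = -46*(-16 + √7) = 736 - 46*√7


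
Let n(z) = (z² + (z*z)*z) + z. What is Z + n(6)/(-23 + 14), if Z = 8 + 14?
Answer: -20/3 ≈ -6.6667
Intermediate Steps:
Z = 22
n(z) = z + z² + z³ (n(z) = (z² + z²*z) + z = (z² + z³) + z = z + z² + z³)
Z + n(6)/(-23 + 14) = 22 + (6*(1 + 6 + 6²))/(-23 + 14) = 22 + (6*(1 + 6 + 36))/(-9) = 22 - 2*43/3 = 22 - ⅑*258 = 22 - 86/3 = -20/3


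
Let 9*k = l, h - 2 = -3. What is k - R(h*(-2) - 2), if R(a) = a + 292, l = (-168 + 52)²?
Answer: 10828/9 ≈ 1203.1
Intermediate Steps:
h = -1 (h = 2 - 3 = -1)
l = 13456 (l = (-116)² = 13456)
R(a) = 292 + a
k = 13456/9 (k = (⅑)*13456 = 13456/9 ≈ 1495.1)
k - R(h*(-2) - 2) = 13456/9 - (292 + (-1*(-2) - 2)) = 13456/9 - (292 + (2 - 2)) = 13456/9 - (292 + 0) = 13456/9 - 1*292 = 13456/9 - 292 = 10828/9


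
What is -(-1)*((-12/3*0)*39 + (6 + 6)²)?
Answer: 144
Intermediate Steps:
-(-1)*((-12/3*0)*39 + (6 + 6)²) = -(-1)*((-12*⅓*0)*39 + 12²) = -(-1)*(-4*0*39 + 144) = -(-1)*(0*39 + 144) = -(-1)*(0 + 144) = -(-1)*144 = -1*(-144) = 144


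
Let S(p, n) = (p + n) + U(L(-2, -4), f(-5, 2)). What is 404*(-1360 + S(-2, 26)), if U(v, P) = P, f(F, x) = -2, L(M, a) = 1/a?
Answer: -540552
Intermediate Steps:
S(p, n) = -2 + n + p (S(p, n) = (p + n) - 2 = (n + p) - 2 = -2 + n + p)
404*(-1360 + S(-2, 26)) = 404*(-1360 + (-2 + 26 - 2)) = 404*(-1360 + 22) = 404*(-1338) = -540552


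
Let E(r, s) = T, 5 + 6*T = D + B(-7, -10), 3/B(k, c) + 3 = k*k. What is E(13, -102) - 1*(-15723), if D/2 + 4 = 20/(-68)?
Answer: 24587247/1564 ≈ 15721.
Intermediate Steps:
D = -146/17 (D = -8 + 2*(20/(-68)) = -8 + 2*(20*(-1/68)) = -8 + 2*(-5/17) = -8 - 10/17 = -146/17 ≈ -8.5882)
B(k, c) = 3/(-3 + k²) (B(k, c) = 3/(-3 + k*k) = 3/(-3 + k²))
T = -3525/1564 (T = -⅚ + (-146/17 + 3/(-3 + (-7)²))/6 = -⅚ + (-146/17 + 3/(-3 + 49))/6 = -⅚ + (-146/17 + 3/46)/6 = -⅚ + (⅙)*(-6665/782) = -⅚ - 6665/4692 = -3525/1564 ≈ -2.2538)
E(r, s) = -3525/1564
E(13, -102) - 1*(-15723) = -3525/1564 - 1*(-15723) = -3525/1564 + 15723 = 24587247/1564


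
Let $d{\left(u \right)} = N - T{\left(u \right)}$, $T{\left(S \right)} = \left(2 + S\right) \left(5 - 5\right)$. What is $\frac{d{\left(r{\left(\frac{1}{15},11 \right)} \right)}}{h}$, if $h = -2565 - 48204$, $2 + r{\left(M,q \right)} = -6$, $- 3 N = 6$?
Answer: $\frac{2}{50769} \approx 3.9394 \cdot 10^{-5}$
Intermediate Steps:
$T{\left(S \right)} = 0$ ($T{\left(S \right)} = \left(2 + S\right) 0 = 0$)
$N = -2$ ($N = \left(- \frac{1}{3}\right) 6 = -2$)
$r{\left(M,q \right)} = -8$ ($r{\left(M,q \right)} = -2 - 6 = -8$)
$h = -50769$ ($h = -2565 - 48204 = -50769$)
$d{\left(u \right)} = -2$ ($d{\left(u \right)} = -2 - 0 = -2 + 0 = -2$)
$\frac{d{\left(r{\left(\frac{1}{15},11 \right)} \right)}}{h} = - \frac{2}{-50769} = \left(-2\right) \left(- \frac{1}{50769}\right) = \frac{2}{50769}$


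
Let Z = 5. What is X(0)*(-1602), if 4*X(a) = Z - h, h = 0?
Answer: -4005/2 ≈ -2002.5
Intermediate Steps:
X(a) = 5/4 (X(a) = (5 - 1*0)/4 = (5 + 0)/4 = (¼)*5 = 5/4)
X(0)*(-1602) = (5/4)*(-1602) = -4005/2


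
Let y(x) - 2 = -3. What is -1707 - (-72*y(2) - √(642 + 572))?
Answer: -1779 + √1214 ≈ -1744.2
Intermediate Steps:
y(x) = -1 (y(x) = 2 - 3 = -1)
-1707 - (-72*y(2) - √(642 + 572)) = -1707 - (-72*(-1) - √(642 + 572)) = -1707 - (72 - √1214) = -1707 + (-72 + √1214) = -1779 + √1214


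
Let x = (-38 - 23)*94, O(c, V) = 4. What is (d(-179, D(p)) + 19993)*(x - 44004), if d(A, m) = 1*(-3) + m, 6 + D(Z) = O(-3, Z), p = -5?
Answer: -994163144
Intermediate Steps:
D(Z) = -2 (D(Z) = -6 + 4 = -2)
x = -5734 (x = -61*94 = -5734)
d(A, m) = -3 + m
(d(-179, D(p)) + 19993)*(x - 44004) = ((-3 - 2) + 19993)*(-5734 - 44004) = (-5 + 19993)*(-49738) = 19988*(-49738) = -994163144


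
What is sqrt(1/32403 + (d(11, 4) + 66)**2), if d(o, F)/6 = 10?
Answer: sqrt(16669076229687)/32403 ≈ 126.00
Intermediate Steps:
d(o, F) = 60 (d(o, F) = 6*10 = 60)
sqrt(1/32403 + (d(11, 4) + 66)**2) = sqrt(1/32403 + (60 + 66)**2) = sqrt(1/32403 + 126**2) = sqrt(1/32403 + 15876) = sqrt(514430029/32403) = sqrt(16669076229687)/32403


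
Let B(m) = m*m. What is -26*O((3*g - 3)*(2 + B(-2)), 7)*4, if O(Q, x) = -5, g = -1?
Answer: 520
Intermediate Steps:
B(m) = m²
-26*O((3*g - 3)*(2 + B(-2)), 7)*4 = -26*(-5)*4 = 130*4 = 520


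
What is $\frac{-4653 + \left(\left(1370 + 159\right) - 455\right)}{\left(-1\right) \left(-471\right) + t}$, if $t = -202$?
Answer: $- \frac{3579}{269} \approx -13.305$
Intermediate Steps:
$\frac{-4653 + \left(\left(1370 + 159\right) - 455\right)}{\left(-1\right) \left(-471\right) + t} = \frac{-4653 + \left(\left(1370 + 159\right) - 455\right)}{\left(-1\right) \left(-471\right) - 202} = \frac{-4653 + \left(1529 - 455\right)}{471 - 202} = \frac{-4653 + 1074}{269} = \left(-3579\right) \frac{1}{269} = - \frac{3579}{269}$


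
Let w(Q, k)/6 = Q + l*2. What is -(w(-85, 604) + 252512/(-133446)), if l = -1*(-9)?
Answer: 26948902/66723 ≈ 403.89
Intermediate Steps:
l = 9
w(Q, k) = 108 + 6*Q (w(Q, k) = 6*(Q + 9*2) = 6*(Q + 18) = 6*(18 + Q) = 108 + 6*Q)
-(w(-85, 604) + 252512/(-133446)) = -((108 + 6*(-85)) + 252512/(-133446)) = -((108 - 510) + 252512*(-1/133446)) = -(-402 - 126256/66723) = -1*(-26948902/66723) = 26948902/66723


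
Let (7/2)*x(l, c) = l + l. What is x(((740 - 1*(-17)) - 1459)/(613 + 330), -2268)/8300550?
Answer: -468/9131988425 ≈ -5.1248e-8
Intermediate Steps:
x(l, c) = 4*l/7 (x(l, c) = 2*(l + l)/7 = 2*(2*l)/7 = 4*l/7)
x(((740 - 1*(-17)) - 1459)/(613 + 330), -2268)/8300550 = (4*(((740 - 1*(-17)) - 1459)/(613 + 330))/7)/8300550 = (4*(((740 + 17) - 1459)/943)/7)*(1/8300550) = (4*((757 - 1459)*(1/943))/7)*(1/8300550) = (4*(-702*1/943)/7)*(1/8300550) = ((4/7)*(-702/943))*(1/8300550) = -2808/6601*1/8300550 = -468/9131988425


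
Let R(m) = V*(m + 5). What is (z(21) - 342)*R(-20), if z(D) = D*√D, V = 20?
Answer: 102600 - 6300*√21 ≈ 73730.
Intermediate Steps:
R(m) = 100 + 20*m (R(m) = 20*(m + 5) = 20*(5 + m) = 100 + 20*m)
z(D) = D^(3/2)
(z(21) - 342)*R(-20) = (21^(3/2) - 342)*(100 + 20*(-20)) = (21*√21 - 342)*(100 - 400) = (-342 + 21*√21)*(-300) = 102600 - 6300*√21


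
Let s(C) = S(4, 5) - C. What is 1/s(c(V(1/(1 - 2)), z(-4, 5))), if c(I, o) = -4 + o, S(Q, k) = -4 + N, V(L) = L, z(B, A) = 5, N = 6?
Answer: 1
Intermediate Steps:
S(Q, k) = 2 (S(Q, k) = -4 + 6 = 2)
s(C) = 2 - C
1/s(c(V(1/(1 - 2)), z(-4, 5))) = 1/(2 - (-4 + 5)) = 1/(2 - 1*1) = 1/(2 - 1) = 1/1 = 1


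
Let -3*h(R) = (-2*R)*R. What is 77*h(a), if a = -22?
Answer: 74536/3 ≈ 24845.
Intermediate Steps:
h(R) = 2*R²/3 (h(R) = -(-2*R)*R/3 = -(-2)*R²/3 = 2*R²/3)
77*h(a) = 77*((⅔)*(-22)²) = 77*((⅔)*484) = 77*(968/3) = 74536/3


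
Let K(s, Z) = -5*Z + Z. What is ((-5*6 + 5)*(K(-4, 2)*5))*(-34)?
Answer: -34000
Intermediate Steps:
K(s, Z) = -4*Z
((-5*6 + 5)*(K(-4, 2)*5))*(-34) = ((-5*6 + 5)*(-4*2*5))*(-34) = ((-30 + 5)*(-8*5))*(-34) = -25*(-40)*(-34) = 1000*(-34) = -34000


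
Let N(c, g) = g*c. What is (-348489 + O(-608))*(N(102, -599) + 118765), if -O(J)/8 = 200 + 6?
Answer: -20191350379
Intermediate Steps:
O(J) = -1648 (O(J) = -8*(200 + 6) = -8*206 = -1648)
N(c, g) = c*g
(-348489 + O(-608))*(N(102, -599) + 118765) = (-348489 - 1648)*(102*(-599) + 118765) = -350137*(-61098 + 118765) = -350137*57667 = -20191350379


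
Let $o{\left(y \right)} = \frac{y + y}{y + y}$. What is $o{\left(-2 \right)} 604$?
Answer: $604$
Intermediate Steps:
$o{\left(y \right)} = 1$ ($o{\left(y \right)} = \frac{2 y}{2 y} = 2 y \frac{1}{2 y} = 1$)
$o{\left(-2 \right)} 604 = 1 \cdot 604 = 604$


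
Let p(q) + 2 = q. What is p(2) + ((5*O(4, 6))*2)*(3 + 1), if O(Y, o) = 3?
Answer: 120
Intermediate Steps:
p(q) = -2 + q
p(2) + ((5*O(4, 6))*2)*(3 + 1) = (-2 + 2) + ((5*3)*2)*(3 + 1) = 0 + (15*2)*4 = 0 + 30*4 = 0 + 120 = 120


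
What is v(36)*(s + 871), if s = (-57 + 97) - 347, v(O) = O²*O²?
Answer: 947303424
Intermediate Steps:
v(O) = O⁴
s = -307 (s = 40 - 347 = -307)
v(36)*(s + 871) = 36⁴*(-307 + 871) = 1679616*564 = 947303424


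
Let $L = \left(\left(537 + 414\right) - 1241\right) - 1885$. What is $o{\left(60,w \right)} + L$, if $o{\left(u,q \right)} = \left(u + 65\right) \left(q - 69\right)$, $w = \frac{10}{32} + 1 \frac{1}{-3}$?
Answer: $- \frac{518525}{48} \approx -10803.0$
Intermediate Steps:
$w = - \frac{1}{48}$ ($w = 10 \cdot \frac{1}{32} + 1 \left(- \frac{1}{3}\right) = \frac{5}{16} - \frac{1}{3} = - \frac{1}{48} \approx -0.020833$)
$o{\left(u,q \right)} = \left(-69 + q\right) \left(65 + u\right)$ ($o{\left(u,q \right)} = \left(65 + u\right) \left(-69 + q\right) = \left(-69 + q\right) \left(65 + u\right)$)
$L = -2175$ ($L = \left(951 - 1241\right) - 1885 = -290 - 1885 = -2175$)
$o{\left(60,w \right)} + L = \left(-4485 - 4140 + 65 \left(- \frac{1}{48}\right) - \frac{5}{4}\right) - 2175 = \left(-4485 - 4140 - \frac{65}{48} - \frac{5}{4}\right) - 2175 = - \frac{414125}{48} - 2175 = - \frac{518525}{48}$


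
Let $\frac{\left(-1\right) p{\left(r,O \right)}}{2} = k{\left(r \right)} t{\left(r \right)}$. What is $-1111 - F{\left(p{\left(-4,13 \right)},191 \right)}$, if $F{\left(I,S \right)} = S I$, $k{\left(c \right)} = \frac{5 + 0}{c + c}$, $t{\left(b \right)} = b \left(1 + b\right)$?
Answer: $-3976$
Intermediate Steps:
$k{\left(c \right)} = \frac{5}{2 c}$
$p{\left(r,O \right)} = -5 - 5 r$ ($p{\left(r,O \right)} = - 2 \frac{5}{2 r} r \left(1 + r\right) = - 2 \left(\frac{5}{2} + \frac{5 r}{2}\right) = -5 - 5 r$)
$F{\left(I,S \right)} = I S$
$-1111 - F{\left(p{\left(-4,13 \right)},191 \right)} = -1111 - \left(-5 - -20\right) 191 = -1111 - \left(-5 + 20\right) 191 = -1111 - 15 \cdot 191 = -1111 - 2865 = -3976$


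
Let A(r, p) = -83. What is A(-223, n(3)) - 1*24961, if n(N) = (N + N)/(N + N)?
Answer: -25044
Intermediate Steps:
n(N) = 1 (n(N) = (2*N)/((2*N)) = (2*N)*(1/(2*N)) = 1)
A(-223, n(3)) - 1*24961 = -83 - 1*24961 = -83 - 24961 = -25044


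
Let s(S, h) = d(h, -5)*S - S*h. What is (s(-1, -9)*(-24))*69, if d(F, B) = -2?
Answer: 11592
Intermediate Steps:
s(S, h) = -2*S - S*h
(s(-1, -9)*(-24))*69 = (-1*(-1)*(2 - 9)*(-24))*69 = (-1*(-1)*(-7)*(-24))*69 = -7*(-24)*69 = 168*69 = 11592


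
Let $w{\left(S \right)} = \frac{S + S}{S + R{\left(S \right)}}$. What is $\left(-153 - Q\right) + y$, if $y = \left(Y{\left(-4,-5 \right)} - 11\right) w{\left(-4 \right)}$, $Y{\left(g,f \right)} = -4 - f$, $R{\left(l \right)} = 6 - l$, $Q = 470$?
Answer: $- \frac{1829}{3} \approx -609.67$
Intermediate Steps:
$w{\left(S \right)} = \frac{S}{3}$ ($w{\left(S \right)} = \frac{S + S}{S - \left(-6 + S\right)} = \frac{2 S}{6} = 2 S \frac{1}{6} = \frac{S}{3}$)
$y = \frac{40}{3}$ ($y = \left(\left(-4 - -5\right) - 11\right) \frac{1}{3} \left(-4\right) = \left(\left(-4 + 5\right) - 11\right) \left(- \frac{4}{3}\right) = \left(1 - 11\right) \left(- \frac{4}{3}\right) = \left(-10\right) \left(- \frac{4}{3}\right) = \frac{40}{3} \approx 13.333$)
$\left(-153 - Q\right) + y = \left(-153 - 470\right) + \frac{40}{3} = -623 + \frac{40}{3} = - \frac{1829}{3}$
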